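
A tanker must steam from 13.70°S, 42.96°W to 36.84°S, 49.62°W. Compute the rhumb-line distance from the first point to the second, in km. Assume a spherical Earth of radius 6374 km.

Δψ = ln[tan(π/4+φ₂/2)/tan(π/4+φ₁/2)] = -0.4511;  Δφ = -0.4039 rad,  Δλ = -0.1162 rad
q = Δφ/Δψ = 0.8954
d = R·√(Δφ² + q²Δλ²) = 6374·0.41706 = 2658 km

2658 km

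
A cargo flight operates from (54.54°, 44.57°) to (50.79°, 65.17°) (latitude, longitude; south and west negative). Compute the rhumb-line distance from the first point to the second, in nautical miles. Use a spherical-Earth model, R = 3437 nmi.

Rhumb course C = atan2(Δλ, Δψ) with Δψ = ln[tan(π/4+φ₂/2)/tan(π/4+φ₁/2)] = -0.1080, Δλ = +0.3595 → C = 106.72°
d = R·|Δφ| / |cos C| = 3437·0.06545 / 0.28770 = 782 nmi

782 nmi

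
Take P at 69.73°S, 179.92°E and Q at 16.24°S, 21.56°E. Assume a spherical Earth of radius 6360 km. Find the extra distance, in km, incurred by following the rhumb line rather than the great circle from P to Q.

2602 km

Great circle: cos σ = sin φ₁ sin φ₂ + cos φ₁ cos φ₂ cos Δλ,  σ = 1.6176 rad → d_gc = 10288.2 km
Rhumb line: Δψ = +1.4344, q = Δφ/Δψ = 0.6508, d_rh = R√(Δφ²+q²Δλ²) = 12889.8 km
Excess = 12889.8 − 10288.2 = 2601.6 ≈ 2602 km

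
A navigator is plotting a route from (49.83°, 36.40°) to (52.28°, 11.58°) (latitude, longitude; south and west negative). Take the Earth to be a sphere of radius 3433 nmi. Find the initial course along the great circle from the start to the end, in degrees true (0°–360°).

288.5°

N = sin Δλ·cos φ₂ = -0.2568;  D = cos φ₁ sin φ₂ − sin φ₁ cos φ₂ cos Δλ = +0.0859
initial course = atan2(N, D) = 288.50°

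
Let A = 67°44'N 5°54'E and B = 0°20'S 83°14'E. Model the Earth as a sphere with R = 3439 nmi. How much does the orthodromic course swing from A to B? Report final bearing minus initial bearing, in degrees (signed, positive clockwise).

At departure: θ₁ = atan2(sin Δλ cos φ₂, cos φ₁ sin φ₂ − sin φ₁ cos φ₂ cos Δλ) = 101.87°
At arrival: θ₂ = atan2(sin Δλ cos φ₁, −cos φ₂ sin φ₁ + sin φ₂ cos φ₁ cos Δλ) = 158.23°
Δθ = θ₂ − θ₁ = +56.4°

+56.4°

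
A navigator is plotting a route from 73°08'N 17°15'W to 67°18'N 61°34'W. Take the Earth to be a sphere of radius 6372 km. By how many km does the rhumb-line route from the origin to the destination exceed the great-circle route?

39 km

Great circle: cos σ = sin φ₁ sin φ₂ + cos φ₁ cos φ₂ cos Δλ,  σ = 0.2730 rad → d_gc = 1739.6 km
Rhumb line: Δψ = -0.3030, q = Δφ/Δψ = 0.3360, d_rh = R√(Δφ²+q²Δλ²) = 1778.7 km
Excess = 1778.7 − 1739.6 = 39.1 ≈ 39 km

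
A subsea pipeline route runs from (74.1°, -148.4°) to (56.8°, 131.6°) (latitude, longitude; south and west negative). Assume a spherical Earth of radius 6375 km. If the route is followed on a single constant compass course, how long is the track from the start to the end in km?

Δψ = ln[tan(π/4+φ₂/2)/tan(π/4+φ₁/2)] = -0.7583;  Δφ = -0.3019 rad,  Δλ = -1.3963 rad
q = Δφ/Δψ = 0.3982
d = R·√(Δφ² + q²Δλ²) = 6375·0.63265 = 4033 km

4033 km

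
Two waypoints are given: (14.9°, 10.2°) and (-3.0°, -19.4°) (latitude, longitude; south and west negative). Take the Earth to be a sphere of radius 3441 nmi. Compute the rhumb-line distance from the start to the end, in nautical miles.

2063 nmi

Rhumb course C = atan2(Δλ, Δψ) with Δψ = ln[tan(π/4+φ₂/2)/tan(π/4+φ₁/2)] = -0.3154, Δλ = -0.5166 → C = 238.59°
d = R·|Δφ| / |cos C| = 3441·0.31241 / 0.52110 = 2063 nmi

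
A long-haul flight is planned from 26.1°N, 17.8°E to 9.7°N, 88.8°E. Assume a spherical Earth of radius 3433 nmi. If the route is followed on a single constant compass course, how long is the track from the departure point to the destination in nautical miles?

Rhumb course C = atan2(Δλ, Δψ) with Δψ = ln[tan(π/4+φ₂/2)/tan(π/4+φ₁/2)] = -0.3020, Δλ = +1.2392 → C = 103.70°
d = R·|Δφ| / |cos C| = 3433·0.28623 / 0.23681 = 4149 nmi

4149 nmi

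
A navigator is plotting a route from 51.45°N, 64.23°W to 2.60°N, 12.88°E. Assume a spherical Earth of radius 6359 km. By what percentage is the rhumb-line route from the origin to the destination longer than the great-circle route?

Great circle: σ = 1.3955 rad → d_gc = Rσ = 8874.3 km
Rhumb: Δφ = -0.8526, Δλ = +1.3458, Δψ = -1.0053, q = Δφ/Δψ = 0.8481 → d_rh = R√(Δφ²+q²Δλ²) = 9059.7 km
Excess = (9059.7 − 8874.3) / 8874.3 = 185.4 / 8874.3 = 2.09% ≈ 2.1%

2.1%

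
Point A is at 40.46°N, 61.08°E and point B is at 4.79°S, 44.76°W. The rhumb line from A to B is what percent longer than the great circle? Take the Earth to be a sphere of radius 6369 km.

Great circle: σ = 1.8350 rad → d_gc = Rσ = 11687.1 km
Rhumb: Δφ = -0.7898, Δλ = -1.8473, Δψ = -0.8571, q = Δφ/Δψ = 0.9214 → d_rh = R√(Δφ²+q²Δλ²) = 11950.6 km
Excess = (11950.6 − 11687.1) / 11687.1 = 263.5 / 11687.1 = 2.255% ≈ 2.3%

2.3%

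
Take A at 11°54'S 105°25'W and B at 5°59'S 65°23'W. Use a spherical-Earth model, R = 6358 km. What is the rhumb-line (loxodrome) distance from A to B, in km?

Δψ = ln[tan(π/4+φ₂/2)/tan(π/4+φ₁/2)] = +0.1046;  Δφ = +0.1033 rad,  Δλ = +0.6987 rad
q = Δφ/Δψ = 0.9874
d = R·√(Δφ² + q²Δλ²) = 6358·0.69759 = 4435 km

4435 km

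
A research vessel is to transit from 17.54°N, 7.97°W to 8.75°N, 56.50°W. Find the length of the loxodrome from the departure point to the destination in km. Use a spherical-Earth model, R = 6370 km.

Rhumb course C = atan2(Δλ, Δψ) with Δψ = ln[tan(π/4+φ₂/2)/tan(π/4+φ₁/2)] = -0.1577, Δλ = -0.8470 → C = 259.45°
d = R·|Δφ| / |cos C| = 6370·0.15341 / 0.18306 = 5339 km

5339 km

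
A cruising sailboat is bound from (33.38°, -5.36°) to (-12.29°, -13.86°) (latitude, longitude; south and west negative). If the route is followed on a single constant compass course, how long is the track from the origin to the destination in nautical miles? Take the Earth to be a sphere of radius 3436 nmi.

2782 nmi

Rhumb course C = atan2(Δλ, Δψ) with Δψ = ln[tan(π/4+φ₂/2)/tan(π/4+φ₁/2)] = -0.8348, Δλ = -0.1484 → C = 190.08°
d = R·|Δφ| / |cos C| = 3436·0.79709 / 0.98457 = 2782 nmi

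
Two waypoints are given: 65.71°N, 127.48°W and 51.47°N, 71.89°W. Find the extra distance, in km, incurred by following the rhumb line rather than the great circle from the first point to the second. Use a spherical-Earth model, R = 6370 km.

103 km

Great circle: cos σ = sin φ₁ sin φ₂ + cos φ₁ cos φ₂ cos Δλ,  σ = 0.5398 rad → d_gc = 3438.2 km
Rhumb line: Δψ = -0.4849, q = Δφ/Δψ = 0.5125, d_rh = R√(Δφ²+q²Δλ²) = 3541.0 km
Excess = 3541.0 − 3438.2 = 102.8 ≈ 103 km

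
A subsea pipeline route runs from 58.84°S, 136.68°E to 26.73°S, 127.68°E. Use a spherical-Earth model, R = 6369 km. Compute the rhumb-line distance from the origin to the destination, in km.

3639 km

Δψ = ln[tan(π/4+φ₂/2)/tan(π/4+φ₁/2)] = +0.7927;  Δφ = +0.5604 rad,  Δλ = -0.1571 rad
q = Δφ/Δψ = 0.7070
d = R·√(Δφ² + q²Δλ²) = 6369·0.57132 = 3639 km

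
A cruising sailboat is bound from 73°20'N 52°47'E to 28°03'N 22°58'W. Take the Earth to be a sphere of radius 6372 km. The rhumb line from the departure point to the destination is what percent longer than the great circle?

Great circle: σ = 1.0324 rad → d_gc = Rσ = 6578.2 km
Rhumb: Δφ = -0.7903, Δλ = -1.3221, Δψ = -1.4105, q = Δφ/Δψ = 0.5603 → d_rh = R√(Δφ²+q²Δλ²) = 6902.5 km
Excess = (6902.5 − 6578.2) / 6578.2 = 324.3 / 6578.2 = 4.93% ≈ 4.9%

4.9%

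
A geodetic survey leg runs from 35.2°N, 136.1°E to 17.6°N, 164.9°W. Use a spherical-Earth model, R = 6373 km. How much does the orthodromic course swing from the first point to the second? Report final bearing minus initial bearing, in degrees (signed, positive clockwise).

+28.6°

Initial bearing θ₁ = atan2(sin Δλ cos φ₂, cos φ₁ sin φ₂ − sin φ₁ cos φ₂ cos Δλ) = 92.52°
Final bearing θ₂ = (initial bearing from the destination back to the start) + 180° = 121.08°
Δθ = θ₂ − θ₁ = +28.6°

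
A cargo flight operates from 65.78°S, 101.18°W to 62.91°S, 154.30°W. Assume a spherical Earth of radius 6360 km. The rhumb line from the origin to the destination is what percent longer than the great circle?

3.0%

Great circle: σ = 0.3923 rad → d_gc = Rσ = 2494.8 km
Rhumb: Δφ = +0.0501, Δλ = -0.9271, Δψ = +0.1158, q = Δφ/Δψ = 0.4325 → d_rh = R√(Δφ²+q²Δλ²) = 2570.1 km
Excess = (2570.1 − 2494.8) / 2494.8 = 75.3 / 2494.8 = 3.02% ≈ 3.0%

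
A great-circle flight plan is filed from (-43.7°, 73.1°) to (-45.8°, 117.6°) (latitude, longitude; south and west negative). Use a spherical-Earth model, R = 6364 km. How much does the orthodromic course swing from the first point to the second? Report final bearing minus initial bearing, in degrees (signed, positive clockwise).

Initial bearing θ₁ = atan2(sin Δλ cos φ₂, cos φ₁ sin φ₂ − sin φ₁ cos φ₂ cos Δλ) = 109.68°
Final bearing θ₂ = (initial bearing from the destination back to the start) + 180° = 77.54°
Δθ = θ₂ − θ₁ = -32.1°

-32.1°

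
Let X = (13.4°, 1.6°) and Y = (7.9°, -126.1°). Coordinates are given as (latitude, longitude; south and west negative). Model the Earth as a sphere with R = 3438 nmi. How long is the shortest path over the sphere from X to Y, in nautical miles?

cos σ = sin φ₁ sin φ₂ + cos φ₁ cos φ₂ cos Δλ
      = sin(13.40°)sin(7.90°) + cos(13.40°)cos(7.90°)cos(-127.70°) = -0.5574
σ = 123.875° → d = Rσ = 3438·2.16202 = 7433 nmi

7433 nmi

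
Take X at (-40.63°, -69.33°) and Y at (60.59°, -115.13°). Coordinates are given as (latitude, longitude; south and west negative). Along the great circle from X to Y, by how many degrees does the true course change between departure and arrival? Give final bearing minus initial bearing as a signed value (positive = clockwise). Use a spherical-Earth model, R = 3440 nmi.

At departure: θ₁ = atan2(sin Δλ cos φ₂, cos φ₁ sin φ₂ − sin φ₁ cos φ₂ cos Δλ) = 338.29°
At arrival: θ₂ = atan2(sin Δλ cos φ₁, −cos φ₂ sin φ₁ + sin φ₂ cos φ₁ cos Δλ) = 325.13°
Δθ = θ₂ − θ₁ = -13.2°

-13.2°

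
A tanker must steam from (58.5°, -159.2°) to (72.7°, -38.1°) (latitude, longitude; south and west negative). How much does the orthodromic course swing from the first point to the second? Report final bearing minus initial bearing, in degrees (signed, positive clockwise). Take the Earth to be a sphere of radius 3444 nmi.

At departure: θ₁ = atan2(sin Δλ cos φ₂, cos φ₁ sin φ₂ − sin φ₁ cos φ₂ cos Δλ) = 22.01°
At arrival: θ₂ = atan2(sin Δλ cos φ₁, −cos φ₂ sin φ₁ + sin φ₂ cos φ₁ cos Δλ) = 138.81°
Δθ = θ₂ − θ₁ = +116.8°

+116.8°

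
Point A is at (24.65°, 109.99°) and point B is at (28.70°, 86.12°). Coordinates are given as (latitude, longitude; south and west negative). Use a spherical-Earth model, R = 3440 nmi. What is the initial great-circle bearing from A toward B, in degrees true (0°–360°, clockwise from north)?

N = sin Δλ·cos φ₂ = -0.3549;  D = cos φ₁ sin φ₂ − sin φ₁ cos φ₂ cos Δλ = +0.1019
initial course = atan2(N, D) = 286.02°

286.0°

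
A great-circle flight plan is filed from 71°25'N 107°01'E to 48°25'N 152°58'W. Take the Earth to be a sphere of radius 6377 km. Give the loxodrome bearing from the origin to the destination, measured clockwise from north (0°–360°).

Δψ = ln[tan(π/4+φ₂/2)/tan(π/4+φ₁/2)] = -0.8419
Δλ = +1.7456 rad (taken the short way round)
course = atan2(Δλ, Δψ) = 115.75°

115.7°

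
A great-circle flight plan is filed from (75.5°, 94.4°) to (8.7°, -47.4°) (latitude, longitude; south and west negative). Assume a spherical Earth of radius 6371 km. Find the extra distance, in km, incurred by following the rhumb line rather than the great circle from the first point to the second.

1846 km

Great circle: cos σ = sin φ₁ sin φ₂ + cos φ₁ cos φ₂ cos Δλ,  σ = 1.6189 rad → d_gc = 10313.8 km
Rhumb line: Δψ = -1.9094, q = Δφ/Δψ = 0.6106, d_rh = R√(Δφ²+q²Δλ²) = 12159.8 km
Excess = 12159.8 − 10313.8 = 1846.0 ≈ 1846 km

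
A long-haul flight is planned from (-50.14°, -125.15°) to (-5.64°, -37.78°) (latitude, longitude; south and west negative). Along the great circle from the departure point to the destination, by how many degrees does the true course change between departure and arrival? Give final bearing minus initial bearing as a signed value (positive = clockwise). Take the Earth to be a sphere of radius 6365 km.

At departure: θ₁ = atan2(sin Δλ cos φ₂, cos φ₁ sin φ₂ − sin φ₁ cos φ₂ cos Δλ) = 91.61°
At arrival: θ₂ = atan2(sin Δλ cos φ₁, −cos φ₂ sin φ₁ + sin φ₂ cos φ₁ cos Δλ) = 40.07°
Δθ = θ₂ − θ₁ = -51.5°

-51.5°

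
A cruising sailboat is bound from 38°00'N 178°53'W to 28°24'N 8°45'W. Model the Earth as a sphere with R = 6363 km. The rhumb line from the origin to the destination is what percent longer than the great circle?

Great circle: σ = 1.9715 rad → d_gc = Rσ = 12544.9 km
Rhumb: Δφ = -0.1676, Δλ = +2.9694, Δψ = -0.2007, q = Δφ/Δψ = 0.8349 → d_rh = R√(Δφ²+q²Δλ²) = 15811.6 km
Excess = (15811.6 − 12544.9) / 12544.9 = 3266.7 / 12544.9 = 26.04% ≈ 26.0%

26.0%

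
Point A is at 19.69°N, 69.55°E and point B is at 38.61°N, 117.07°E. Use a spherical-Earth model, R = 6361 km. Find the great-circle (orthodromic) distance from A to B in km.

4996 km

Haversine: a = sin²(Δφ/2)+cos φ₁ cos φ₂ sin²(Δλ/2) = 0.14645;  σ = 2·atan2(√a,√(1−a))
σ = 45.000° → d = Rσ = 6361·0.78540 = 4996 km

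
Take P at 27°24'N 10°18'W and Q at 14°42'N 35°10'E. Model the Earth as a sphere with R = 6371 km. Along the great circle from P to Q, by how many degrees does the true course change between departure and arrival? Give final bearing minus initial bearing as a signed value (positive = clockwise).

Initial bearing θ₁ = atan2(sin Δλ cos φ₂, cos φ₁ sin φ₂ − sin φ₁ cos φ₂ cos Δλ) = 97.18°
Final bearing θ₂ = (initial bearing from the destination back to the start) + 180° = 114.40°
Δθ = θ₂ − θ₁ = +17.2°

+17.2°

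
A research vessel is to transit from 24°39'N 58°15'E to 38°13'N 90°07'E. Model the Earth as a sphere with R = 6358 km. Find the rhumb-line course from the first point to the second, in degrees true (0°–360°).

63.4°

Δψ = ln[tan(π/4+φ₂/2)/tan(π/4+φ₁/2)] = +0.2786
Δλ = +0.5562 rad (taken the short way round)
course = atan2(Δλ, Δψ) = 63.39°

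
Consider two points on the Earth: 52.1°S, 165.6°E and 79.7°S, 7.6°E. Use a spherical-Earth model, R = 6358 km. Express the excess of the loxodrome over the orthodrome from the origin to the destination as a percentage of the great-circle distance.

Great circle: σ = 0.8305 rad → d_gc = Rσ = 5280.1 km
Rhumb: Δφ = -0.4817, Δλ = -2.7576, Δψ = -1.3375, q = Δφ/Δψ = 0.3601 → d_rh = R√(Δφ²+q²Δλ²) = 7018.0 km
Excess = (7018.0 − 5280.1) / 5280.1 = 1737.9 / 5280.1 = 32.91% ≈ 32.9%

32.9%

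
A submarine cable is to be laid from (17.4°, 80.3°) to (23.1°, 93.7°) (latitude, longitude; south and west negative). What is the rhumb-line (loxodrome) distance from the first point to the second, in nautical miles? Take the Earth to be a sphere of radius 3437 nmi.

Rhumb course C = atan2(Δλ, Δψ) with Δψ = ln[tan(π/4+φ₂/2)/tan(π/4+φ₁/2)] = +0.1061, Δλ = +0.2339 → C = 65.60°
d = R·|Δφ| / |cos C| = 3437·0.09948 / 0.41312 = 828 nmi

828 nmi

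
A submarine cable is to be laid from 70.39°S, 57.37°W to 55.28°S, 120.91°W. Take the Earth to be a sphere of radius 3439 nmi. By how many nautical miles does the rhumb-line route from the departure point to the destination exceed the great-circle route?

79 nmi

Great circle: cos σ = sin φ₁ sin φ₂ + cos φ₁ cos φ₂ cos Δλ,  σ = 0.5366 rad → d_gc = 1845.4 nmi
Rhumb line: Δψ = +0.5927, q = Δφ/Δψ = 0.4449, d_rh = R√(Δφ²+q²Δλ²) = 1924.0 nmi
Excess = 1924.0 − 1845.4 = 78.6 ≈ 79 nmi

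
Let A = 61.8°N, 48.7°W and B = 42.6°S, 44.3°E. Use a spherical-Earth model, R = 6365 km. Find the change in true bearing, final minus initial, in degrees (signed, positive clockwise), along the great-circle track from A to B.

Initial bearing θ₁ = atan2(sin Δλ cos φ₂, cos φ₁ sin φ₂ − sin φ₁ cos φ₂ cos Δλ) = 111.25°
Final bearing θ₂ = (initial bearing from the destination back to the start) + 180° = 143.25°
Δθ = θ₂ − θ₁ = +32.0°

+32.0°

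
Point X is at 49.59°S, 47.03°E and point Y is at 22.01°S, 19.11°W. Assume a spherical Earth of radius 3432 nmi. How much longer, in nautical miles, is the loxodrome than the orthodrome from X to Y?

Great circle: cos σ = sin φ₁ sin φ₂ + cos φ₁ cos φ₂ cos Δλ,  σ = 1.0140 rad → d_gc = 3480.1 nmi
Rhumb line: Δψ = +0.6056, q = Δφ/Δψ = 0.7948, d_rh = R√(Δφ²+q²Δλ²) = 3555.9 nmi
Excess = 3555.9 − 3480.1 = 75.8 ≈ 76 nmi

76 nmi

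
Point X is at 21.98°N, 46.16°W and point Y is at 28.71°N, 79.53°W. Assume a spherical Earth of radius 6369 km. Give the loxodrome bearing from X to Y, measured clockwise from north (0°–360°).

282.6°

Δψ = ln[tan(π/4+φ₂/2)/tan(π/4+φ₁/2)] = +0.1301
Δλ = -0.5824 rad (taken the short way round)
course = atan2(Δλ, Δψ) = 282.59°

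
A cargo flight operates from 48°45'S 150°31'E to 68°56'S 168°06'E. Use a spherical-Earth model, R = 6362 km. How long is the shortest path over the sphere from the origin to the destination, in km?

cos σ = sin φ₁ sin φ₂ + cos φ₁ cos φ₂ cos Δλ
      = sin(-48.75°)sin(-68.93°) + cos(-48.75°)cos(-68.93°)cos(17.58°) = 0.9275
σ = 21.948° → d = Rσ = 6362·0.38307 = 2437 km

2437 km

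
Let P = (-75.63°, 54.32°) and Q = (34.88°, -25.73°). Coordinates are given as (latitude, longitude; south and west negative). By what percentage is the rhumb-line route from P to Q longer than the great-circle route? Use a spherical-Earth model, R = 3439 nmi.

2.5%

Great circle: σ = 2.1162 rad → d_gc = Rσ = 7277.7 nmi
Rhumb: Δφ = +1.9288, Δλ = -1.3971, Δψ = +2.7213, q = Δφ/Δψ = 0.7088 → d_rh = R√(Δφ²+q²Δλ²) = 7456.2 nmi
Excess = (7456.2 − 7277.7) / 7277.7 = 178.5 / 7277.7 = 2.453% ≈ 2.5%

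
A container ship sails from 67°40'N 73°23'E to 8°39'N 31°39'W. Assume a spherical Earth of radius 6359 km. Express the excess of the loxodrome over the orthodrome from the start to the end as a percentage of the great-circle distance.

7.6%

Great circle: σ = 1.5291 rad → d_gc = Rσ = 9723.6 km
Rhumb: Δφ = -1.0300, Δλ = -1.8332, Δψ = -1.4710, q = Δφ/Δψ = 0.7002 → d_rh = R√(Δφ²+q²Δλ²) = 10465.9 km
Excess = (10465.9 − 9723.6) / 9723.6 = 742.3 / 9723.6 = 7.63% ≈ 7.6%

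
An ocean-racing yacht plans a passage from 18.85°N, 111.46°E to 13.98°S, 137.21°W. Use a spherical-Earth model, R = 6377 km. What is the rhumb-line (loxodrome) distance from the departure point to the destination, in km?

Δψ = ln[tan(π/4+φ₂/2)/tan(π/4+φ₁/2)] = -0.5816;  Δφ = -0.5730 rad,  Δλ = +1.9431 rad
q = Δφ/Δψ = 0.9853
d = R·√(Δφ² + q²Δλ²) = 6377·1.99839 = 12744 km

12744 km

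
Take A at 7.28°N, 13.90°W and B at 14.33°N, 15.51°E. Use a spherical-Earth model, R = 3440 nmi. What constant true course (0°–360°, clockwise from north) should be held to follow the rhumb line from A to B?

Δψ = ln[tan(π/4+φ₂/2)/tan(π/4+φ₁/2)] = +0.1254
Δλ = +0.5133 rad (taken the short way round)
course = atan2(Δλ, Δψ) = 76.28°

76.3°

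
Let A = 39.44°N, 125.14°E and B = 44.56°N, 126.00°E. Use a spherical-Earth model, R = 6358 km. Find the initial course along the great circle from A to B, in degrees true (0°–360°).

6.8°

θ = atan2( sin Δλ·cos φ₂ ,  cos φ₁ sin φ₂ − sin φ₁ cos φ₂ cos Δλ )
  = atan2(+0.0107, +0.0893) = 6.83°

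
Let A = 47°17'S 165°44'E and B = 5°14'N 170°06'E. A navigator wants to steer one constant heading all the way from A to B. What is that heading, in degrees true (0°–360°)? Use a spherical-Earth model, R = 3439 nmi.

Δψ = ln[tan(π/4+φ₂/2)/tan(π/4+φ₁/2)] = +1.0304
Δλ = +0.0762 rad (taken the short way round)
course = atan2(Δλ, Δψ) = 4.23°

4.2°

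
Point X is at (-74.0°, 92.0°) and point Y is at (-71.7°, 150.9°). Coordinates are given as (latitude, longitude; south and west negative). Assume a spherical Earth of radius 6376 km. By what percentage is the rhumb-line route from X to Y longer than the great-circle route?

4.2%

Great circle: σ = 0.2931 rad → d_gc = Rσ = 1868.8 km
Rhumb: Δφ = +0.0401, Δλ = +1.0280, Δψ = +0.1363, q = Δφ/Δψ = 0.2944 → d_rh = R√(Δφ²+q²Δλ²) = 1946.8 km
Excess = (1946.8 − 1868.8) / 1868.8 = 78.0 / 1868.8 = 4.17% ≈ 4.2%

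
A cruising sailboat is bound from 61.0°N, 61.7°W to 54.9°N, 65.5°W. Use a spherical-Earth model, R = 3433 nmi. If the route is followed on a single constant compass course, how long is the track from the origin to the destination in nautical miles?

385 nmi

Rhumb course C = atan2(Δλ, Δψ) with Δψ = ln[tan(π/4+φ₂/2)/tan(π/4+φ₁/2)] = -0.2012, Δλ = -0.0663 → C = 198.24°
d = R·|Δφ| / |cos C| = 3433·0.10647 / 0.94974 = 385 nmi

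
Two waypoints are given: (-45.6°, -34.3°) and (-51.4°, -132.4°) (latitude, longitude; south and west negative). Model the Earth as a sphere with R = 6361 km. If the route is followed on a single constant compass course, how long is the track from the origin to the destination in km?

Rhumb course C = atan2(Δλ, Δψ) with Δψ = ln[tan(π/4+φ₂/2)/tan(π/4+φ₁/2)] = -0.1530, Δλ = -1.7122 → C = 264.89°
d = R·|Δφ| / |cos C| = 6361·0.10123 / 0.08901 = 7234 km

7234 km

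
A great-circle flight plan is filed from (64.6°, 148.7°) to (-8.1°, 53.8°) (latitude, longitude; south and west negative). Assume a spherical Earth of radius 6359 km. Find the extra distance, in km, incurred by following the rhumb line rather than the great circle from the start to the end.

Great circle: cos σ = sin φ₁ sin φ₂ + cos φ₁ cos φ₂ cos Δλ,  σ = 1.7351 rad → d_gc = 11033.4 km
Rhumb line: Δψ = -1.6319, q = Δφ/Δψ = 0.7775, d_rh = R√(Δφ²+q²Δλ²) = 11496.5 km
Excess = 11496.5 − 11033.4 = 463.1 ≈ 463 km

463 km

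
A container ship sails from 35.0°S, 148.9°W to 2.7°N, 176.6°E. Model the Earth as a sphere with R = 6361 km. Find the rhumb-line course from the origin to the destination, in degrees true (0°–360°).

Δψ = ln[tan(π/4+φ₂/2)/tan(π/4+φ₁/2)] = +0.7000
Δλ = -0.6021 rad (taken the short way round)
course = atan2(Δλ, Δψ) = 319.30°

319.3°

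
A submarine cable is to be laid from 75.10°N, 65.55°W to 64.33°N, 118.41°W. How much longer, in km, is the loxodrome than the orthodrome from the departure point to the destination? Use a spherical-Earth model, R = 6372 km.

72 km

Great circle: cos σ = sin φ₁ sin φ₂ + cos φ₁ cos φ₂ cos Δλ,  σ = 0.3533 rad → d_gc = 2251.0 km
Rhumb line: Δψ = -0.5552, q = Δφ/Δψ = 0.3385, d_rh = R√(Δφ²+q²Δλ²) = 2322.8 km
Excess = 2322.8 − 2251.0 = 71.8 ≈ 72 km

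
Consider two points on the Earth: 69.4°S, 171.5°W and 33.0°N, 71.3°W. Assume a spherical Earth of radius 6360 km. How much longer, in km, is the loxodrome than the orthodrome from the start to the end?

Great circle: cos σ = sin φ₁ sin φ₂ + cos φ₁ cos φ₂ cos Δλ,  σ = 2.1677 rad → d_gc = 13786.5 km
Rhumb line: Δψ = +2.3160, q = Δφ/Δψ = 0.7717, d_rh = R√(Δφ²+q²Δλ²) = 14243.4 km
Excess = 14243.4 − 13786.5 = 456.9 ≈ 457 km

457 km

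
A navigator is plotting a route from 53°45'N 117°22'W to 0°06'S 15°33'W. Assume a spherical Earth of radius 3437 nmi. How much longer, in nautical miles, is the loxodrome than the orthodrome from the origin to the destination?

Great circle: cos σ = sin φ₁ sin φ₂ + cos φ₁ cos φ₂ cos Δλ,  σ = 1.6936 rad → d_gc = 5820.9 nmi
Rhumb line: Δψ = -1.1185, q = Δφ/Δψ = 0.8403, d_rh = R√(Δφ²+q²Δλ²) = 6064.1 nmi
Excess = 6064.1 − 5820.9 = 243.2 ≈ 243 nmi

243 nmi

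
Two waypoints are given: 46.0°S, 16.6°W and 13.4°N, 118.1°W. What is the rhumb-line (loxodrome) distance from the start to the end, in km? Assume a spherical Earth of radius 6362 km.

Rhumb course C = atan2(Δλ, Δψ) with Δψ = ln[tan(π/4+φ₂/2)/tan(π/4+φ₁/2)] = +1.1423, Δλ = -1.7715 → C = 302.81°
d = R·|Δφ| / |cos C| = 6362·1.03673 / 0.54193 = 12171 km

12171 km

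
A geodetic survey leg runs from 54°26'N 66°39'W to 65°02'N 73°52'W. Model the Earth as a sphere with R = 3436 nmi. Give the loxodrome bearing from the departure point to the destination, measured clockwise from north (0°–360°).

341.2°

Δψ = ln[tan(π/4+φ₂/2)/tan(π/4+φ₁/2)] = +0.3707
Δλ = -0.1260 rad (taken the short way round)
course = atan2(Δλ, Δψ) = 341.23°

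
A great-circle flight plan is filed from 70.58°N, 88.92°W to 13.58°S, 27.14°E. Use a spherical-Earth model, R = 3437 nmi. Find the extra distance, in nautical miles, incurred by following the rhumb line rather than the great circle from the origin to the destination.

Great circle: cos σ = sin φ₁ sin φ₂ + cos φ₁ cos φ₂ cos Δλ,  σ = 1.9427 rad → d_gc = 6677.2 nmi
Rhumb line: Δψ = -2.0047, q = Δφ/Δψ = 0.7327, d_rh = R√(Δφ²+q²Δλ²) = 7177.0 nmi
Excess = 7177.0 − 6677.2 = 499.8 ≈ 500 nmi

500 nmi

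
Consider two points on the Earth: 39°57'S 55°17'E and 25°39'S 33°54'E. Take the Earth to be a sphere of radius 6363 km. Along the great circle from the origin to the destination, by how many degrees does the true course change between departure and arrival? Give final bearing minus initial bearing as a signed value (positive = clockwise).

+11.8°

Initial bearing θ₁ = atan2(sin Δλ cos φ₂, cos φ₁ sin φ₂ − sin φ₁ cos φ₂ cos Δλ) = 302.22°
Final bearing θ₂ = (initial bearing from the destination back to the start) + 180° = 313.99°
Δθ = θ₂ − θ₁ = +11.8°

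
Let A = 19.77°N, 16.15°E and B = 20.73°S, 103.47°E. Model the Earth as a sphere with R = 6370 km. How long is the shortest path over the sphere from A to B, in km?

cos σ = sin φ₁ sin φ₂ + cos φ₁ cos φ₂ cos Δλ
      = sin(19.77°)sin(-20.73°) + cos(19.77°)cos(-20.73°)cos(87.32°) = -0.0786
σ = 94.507° → d = Rσ = 6370·1.64945 = 10507 km

10507 km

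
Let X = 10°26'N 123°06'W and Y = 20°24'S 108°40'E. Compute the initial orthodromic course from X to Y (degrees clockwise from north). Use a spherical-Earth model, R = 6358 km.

N = sin Δλ·cos φ₂ = -0.7362;  D = cos φ₁ sin φ₂ − sin φ₁ cos φ₂ cos Δλ = -0.2378
initial course = atan2(N, D) = 252.10°

252.1°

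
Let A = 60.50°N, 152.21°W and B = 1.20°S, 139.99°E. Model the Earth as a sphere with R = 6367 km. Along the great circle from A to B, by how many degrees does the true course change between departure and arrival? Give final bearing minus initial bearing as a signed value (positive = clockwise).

-42.3°

At departure: θ₁ = atan2(sin Δλ cos φ₂, cos φ₁ sin φ₂ − sin φ₁ cos φ₂ cos Δλ) = 249.88°
At arrival: θ₂ = atan2(sin Δλ cos φ₁, −cos φ₂ sin φ₁ + sin φ₂ cos φ₁ cos Δλ) = 207.55°
Δθ = θ₂ − θ₁ = -42.3°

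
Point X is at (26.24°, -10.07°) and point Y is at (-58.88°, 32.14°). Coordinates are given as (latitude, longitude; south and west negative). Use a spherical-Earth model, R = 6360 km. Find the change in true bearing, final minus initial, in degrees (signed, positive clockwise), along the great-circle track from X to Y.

-16.8°

At departure: θ₁ = atan2(sin Δλ cos φ₂, cos φ₁ sin φ₂ − sin φ₁ cos φ₂ cos Δλ) = 159.67°
At arrival: θ₂ = atan2(sin Δλ cos φ₁, −cos φ₂ sin φ₁ + sin φ₂ cos φ₁ cos Δλ) = 142.92°
Δθ = θ₂ − θ₁ = -16.8°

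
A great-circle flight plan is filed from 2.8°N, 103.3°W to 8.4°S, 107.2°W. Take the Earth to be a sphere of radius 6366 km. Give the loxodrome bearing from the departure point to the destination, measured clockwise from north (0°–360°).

199.1°

Δψ = ln[tan(π/4+φ₂/2)/tan(π/4+φ₁/2)] = -0.1960
Δλ = -0.0681 rad (taken the short way round)
course = atan2(Δλ, Δψ) = 199.15°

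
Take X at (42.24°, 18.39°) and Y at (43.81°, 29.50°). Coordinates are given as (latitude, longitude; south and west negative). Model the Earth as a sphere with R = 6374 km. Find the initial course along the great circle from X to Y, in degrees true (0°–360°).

75.3°

θ = atan2( sin Δλ·cos φ₂ ,  cos φ₁ sin φ₂ − sin φ₁ cos φ₂ cos Δλ )
  = atan2(+0.1391, +0.0365) = 75.30°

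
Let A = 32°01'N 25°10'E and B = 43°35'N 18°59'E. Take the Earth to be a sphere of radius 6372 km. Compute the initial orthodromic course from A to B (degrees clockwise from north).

339.0°

N = sin Δλ·cos φ₂ = -0.0780;  D = cos φ₁ sin φ₂ − sin φ₁ cos φ₂ cos Δλ = +0.2027
initial course = atan2(N, D) = 338.95°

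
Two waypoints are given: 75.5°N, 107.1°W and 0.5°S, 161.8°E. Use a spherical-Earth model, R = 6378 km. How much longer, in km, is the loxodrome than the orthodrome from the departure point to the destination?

564 km

Great circle: cos σ = sin φ₁ sin φ₂ + cos φ₁ cos φ₂ cos Δλ,  σ = 1.5841 rad → d_gc = 10103.08 km
Rhumb line: Δψ = -2.0706, q = Δφ/Δψ = 0.6406, d_rh = R√(Δφ²+q²Δλ²) = 10666.64 km
Excess = 10666.64 − 10103.08 = 563.56 ≈ 564 km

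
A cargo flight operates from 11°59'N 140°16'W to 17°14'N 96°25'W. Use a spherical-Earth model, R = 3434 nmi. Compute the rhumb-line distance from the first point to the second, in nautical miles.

Rhumb course C = atan2(Δλ, Δψ) with Δψ = ln[tan(π/4+φ₂/2)/tan(π/4+φ₁/2)] = +0.0947, Δλ = +0.7653 → C = 82.94°
d = R·|Δφ| / |cos C| = 3434·0.09163 / 0.12284 = 2562 nmi

2562 nmi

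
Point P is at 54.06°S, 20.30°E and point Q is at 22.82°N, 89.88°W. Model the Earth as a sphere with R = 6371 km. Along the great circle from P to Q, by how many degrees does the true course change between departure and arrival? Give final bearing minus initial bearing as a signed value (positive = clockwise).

At departure: θ₁ = atan2(sin Δλ cos φ₂, cos φ₁ sin φ₂ − sin φ₁ cos φ₂ cos Δλ) = 268.03°
At arrival: θ₂ = atan2(sin Δλ cos φ₁, −cos φ₂ sin φ₁ + sin φ₂ cos φ₁ cos Δλ) = 320.48°
Δθ = θ₂ − θ₁ = +52.4°

+52.4°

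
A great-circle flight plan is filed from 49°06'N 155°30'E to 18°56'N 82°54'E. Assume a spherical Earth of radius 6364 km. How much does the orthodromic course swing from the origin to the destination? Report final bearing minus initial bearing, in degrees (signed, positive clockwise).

-46.1°

Initial bearing θ₁ = atan2(sin Δλ cos φ₂, cos φ₁ sin φ₂ − sin φ₁ cos φ₂ cos Δλ) = 269.91°
Final bearing θ₂ = (initial bearing from the destination back to the start) + 180° = 223.80°
Δθ = θ₂ − θ₁ = -46.1°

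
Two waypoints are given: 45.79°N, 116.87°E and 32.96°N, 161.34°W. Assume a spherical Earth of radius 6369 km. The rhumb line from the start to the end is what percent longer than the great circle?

4.0%

Great circle: σ = 1.0775 rad → d_gc = Rσ = 6862.7 km
Rhumb: Δφ = -0.2239, Δλ = +1.4275, Δψ = -0.2911, q = Δφ/Δψ = 0.7692 → d_rh = R√(Δφ²+q²Δλ²) = 7137.4 km
Excess = (7137.4 − 6862.7) / 6862.7 = 274.7 / 6862.7 = 4.00% ≈ 4.0%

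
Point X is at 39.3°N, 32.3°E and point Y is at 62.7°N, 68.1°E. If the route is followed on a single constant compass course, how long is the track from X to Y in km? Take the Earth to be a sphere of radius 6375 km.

Rhumb course C = atan2(Δλ, Δψ) with Δψ = ln[tan(π/4+φ₂/2)/tan(π/4+φ₁/2)] = +0.6683, Δλ = +0.6248 → C = 43.08°
d = R·|Δφ| / |cos C| = 6375·0.40841 / 0.73045 = 3564 km

3564 km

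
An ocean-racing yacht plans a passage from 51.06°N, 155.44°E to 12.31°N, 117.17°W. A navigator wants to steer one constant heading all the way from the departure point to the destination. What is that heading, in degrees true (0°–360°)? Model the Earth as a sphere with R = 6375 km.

Meridional parts: M(φ₁)=+1.0398, M(φ₂)=+0.2165 → ΔM = -0.8233;  Δλ = +1.5252 rad
tan C = Δλ / ΔM = -1.8527 → C = 118.36°

118.4°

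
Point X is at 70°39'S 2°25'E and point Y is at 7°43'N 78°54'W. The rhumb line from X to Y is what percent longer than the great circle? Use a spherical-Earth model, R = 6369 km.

3.5%

Great circle: σ = 1.6480 rad → d_gc = Rσ = 10496.1 km
Rhumb: Δφ = +1.3678, Δλ = -1.4192, Δψ = +1.9042, q = Δφ/Δψ = 0.7183 → d_rh = R√(Δφ²+q²Δλ²) = 10864.6 km
Excess = (10864.6 − 10496.1) / 10496.1 = 368.5 / 10496.1 = 3.51% ≈ 3.5%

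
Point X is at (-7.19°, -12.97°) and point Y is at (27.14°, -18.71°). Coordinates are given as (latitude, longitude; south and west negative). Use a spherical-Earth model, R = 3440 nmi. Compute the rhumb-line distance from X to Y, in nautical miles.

Rhumb course C = atan2(Δλ, Δψ) with Δψ = ln[tan(π/4+φ₂/2)/tan(π/4+φ₁/2)] = +0.6183, Δλ = -0.1002 → C = 350.80°
d = R·|Δφ| / |cos C| = 3440·0.59917 / 0.98713 = 2088 nmi

2088 nmi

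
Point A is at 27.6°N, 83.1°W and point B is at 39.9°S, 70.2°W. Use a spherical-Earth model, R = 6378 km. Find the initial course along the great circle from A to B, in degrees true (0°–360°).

N = sin Δλ·cos φ₂ = +0.1713;  D = cos φ₁ sin φ₂ − sin φ₁ cos φ₂ cos Δλ = -0.9149
initial course = atan2(N, D) = 169.40°

169.4°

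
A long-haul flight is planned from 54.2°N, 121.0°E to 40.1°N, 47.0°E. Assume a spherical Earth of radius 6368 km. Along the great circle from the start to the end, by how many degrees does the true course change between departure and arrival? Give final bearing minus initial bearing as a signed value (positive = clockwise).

-58.2°

At departure: θ₁ = atan2(sin Δλ cos φ₂, cos φ₁ sin φ₂ − sin φ₁ cos φ₂ cos Δλ) = 285.63°
At arrival: θ₂ = atan2(sin Δλ cos φ₁, −cos φ₂ sin φ₁ + sin φ₂ cos φ₁ cos Δλ) = 227.43°
Δθ = θ₂ − θ₁ = -58.2°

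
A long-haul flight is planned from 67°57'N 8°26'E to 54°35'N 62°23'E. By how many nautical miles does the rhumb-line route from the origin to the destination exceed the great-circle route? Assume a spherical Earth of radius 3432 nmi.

49 nmi

Great circle: cos σ = sin φ₁ sin φ₂ + cos φ₁ cos φ₂ cos Δλ,  σ = 0.4878 rad → d_gc = 1674.0 nmi
Rhumb line: Δψ = -0.4940, q = Δφ/Δψ = 0.4723, d_rh = R√(Δφ²+q²Δλ²) = 1723.4 nmi
Excess = 1723.4 − 1674.0 = 49.4 ≈ 49 nmi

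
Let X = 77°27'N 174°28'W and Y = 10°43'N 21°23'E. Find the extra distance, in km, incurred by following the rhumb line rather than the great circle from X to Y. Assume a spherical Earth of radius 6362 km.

2716 km

Great circle: cos σ = sin φ₁ sin φ₂ + cos φ₁ cos φ₂ cos Δλ,  σ = 1.5947 rad → d_gc = 10145.3 km
Rhumb line: Δψ = -2.0195, q = Δφ/Δψ = 0.5767, d_rh = R√(Δφ²+q²Δλ²) = 12861.2 km
Excess = 12861.2 − 10145.3 = 2715.9 ≈ 2716 km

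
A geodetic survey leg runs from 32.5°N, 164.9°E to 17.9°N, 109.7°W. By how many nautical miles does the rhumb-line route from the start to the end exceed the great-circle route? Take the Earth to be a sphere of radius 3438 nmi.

Great circle: cos σ = sin φ₁ sin φ₂ + cos φ₁ cos φ₂ cos Δλ,  σ = 1.3392 rad → d_gc = 4604.3 nmi
Rhumb line: Δψ = -0.2827, q = Δφ/Δψ = 0.9013, d_rh = R√(Δφ²+q²Δλ²) = 4700.9 nmi
Excess = 4700.9 − 4604.3 = 96.6 ≈ 97 nmi

97 nmi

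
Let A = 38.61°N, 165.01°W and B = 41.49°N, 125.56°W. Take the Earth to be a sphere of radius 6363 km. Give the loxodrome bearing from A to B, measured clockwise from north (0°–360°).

84.6°

Δψ = ln[tan(π/4+φ₂/2)/tan(π/4+φ₁/2)] = +0.0657
Δλ = +0.6885 rad (taken the short way round)
course = atan2(Δλ, Δψ) = 84.55°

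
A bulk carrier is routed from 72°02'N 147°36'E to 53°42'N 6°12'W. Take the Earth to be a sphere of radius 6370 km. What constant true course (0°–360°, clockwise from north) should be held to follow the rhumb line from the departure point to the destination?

254.8°

Δψ = ln[tan(π/4+φ₂/2)/tan(π/4+φ₁/2)] = -0.7293
Δλ = -2.6843 rad (taken the short way round)
course = atan2(Δλ, Δψ) = 254.80°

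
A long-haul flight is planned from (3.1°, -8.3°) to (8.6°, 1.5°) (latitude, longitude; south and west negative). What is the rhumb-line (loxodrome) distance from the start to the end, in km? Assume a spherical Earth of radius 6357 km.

1242 km

Δψ = ln[tan(π/4+φ₂/2)/tan(π/4+φ₁/2)] = +0.0965;  Δφ = +0.0960 rad,  Δλ = +0.1710 rad
q = Δφ/Δψ = 0.9944
d = R·√(Δφ² + q²Δλ²) = 6357·0.19530 = 1242 km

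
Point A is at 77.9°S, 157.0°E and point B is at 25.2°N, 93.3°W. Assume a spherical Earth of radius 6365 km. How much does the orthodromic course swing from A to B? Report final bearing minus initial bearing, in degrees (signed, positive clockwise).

-90.8°

At departure: θ₁ = atan2(sin Δλ cos φ₂, cos φ₁ sin φ₂ − sin φ₁ cos φ₂ cos Δλ) = 103.78°
At arrival: θ₂ = atan2(sin Δλ cos φ₁, −cos φ₂ sin φ₁ + sin φ₂ cos φ₁ cos Δλ) = 13.00°
Δθ = θ₂ − θ₁ = -90.8°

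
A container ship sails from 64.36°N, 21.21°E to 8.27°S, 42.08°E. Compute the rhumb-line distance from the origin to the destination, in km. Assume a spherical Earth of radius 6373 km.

Rhumb course C = atan2(Δλ, Δψ) with Δψ = ln[tan(π/4+φ₂/2)/tan(π/4+φ₁/2)] = -1.6252, Δλ = +0.3643 → C = 167.37°
d = R·|Δφ| / |cos C| = 6373·1.26763 / 0.97579 = 8279 km

8279 km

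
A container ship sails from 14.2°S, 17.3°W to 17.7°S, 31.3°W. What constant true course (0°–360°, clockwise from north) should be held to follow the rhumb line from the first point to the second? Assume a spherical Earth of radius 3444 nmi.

255.4°

Δψ = ln[tan(π/4+φ₂/2)/tan(π/4+φ₁/2)] = -0.0635
Δλ = -0.2443 rad (taken the short way round)
course = atan2(Δλ, Δψ) = 255.42°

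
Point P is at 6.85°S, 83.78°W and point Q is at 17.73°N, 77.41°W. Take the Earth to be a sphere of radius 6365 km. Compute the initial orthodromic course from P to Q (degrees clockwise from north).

θ = atan2( sin Δλ·cos φ₂ ,  cos φ₁ sin φ₂ − sin φ₁ cos φ₂ cos Δλ )
  = atan2(+0.1057, +0.4153) = 14.28°

14.3°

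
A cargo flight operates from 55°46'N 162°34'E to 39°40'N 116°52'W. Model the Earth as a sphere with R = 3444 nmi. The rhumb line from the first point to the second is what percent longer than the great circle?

5.1%

Great circle: σ = 0.9289 rad → d_gc = Rσ = 3199.2 nmi
Rhumb: Δφ = -0.2810, Δλ = +1.4062, Δψ = -0.4225, q = Δφ/Δψ = 0.6652 → d_rh = R√(Δφ²+q²Δλ²) = 3363.4 nmi
Excess = (3363.4 − 3199.2) / 3199.2 = 164.2 / 3199.2 = 5.13% ≈ 5.1%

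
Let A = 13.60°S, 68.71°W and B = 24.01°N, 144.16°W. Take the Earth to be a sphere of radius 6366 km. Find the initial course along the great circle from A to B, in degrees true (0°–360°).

296.9°

θ = atan2( sin Δλ·cos φ₂ ,  cos φ₁ sin φ₂ − sin φ₁ cos φ₂ cos Δλ )
  = atan2(-0.8842, +0.4494) = 296.95°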